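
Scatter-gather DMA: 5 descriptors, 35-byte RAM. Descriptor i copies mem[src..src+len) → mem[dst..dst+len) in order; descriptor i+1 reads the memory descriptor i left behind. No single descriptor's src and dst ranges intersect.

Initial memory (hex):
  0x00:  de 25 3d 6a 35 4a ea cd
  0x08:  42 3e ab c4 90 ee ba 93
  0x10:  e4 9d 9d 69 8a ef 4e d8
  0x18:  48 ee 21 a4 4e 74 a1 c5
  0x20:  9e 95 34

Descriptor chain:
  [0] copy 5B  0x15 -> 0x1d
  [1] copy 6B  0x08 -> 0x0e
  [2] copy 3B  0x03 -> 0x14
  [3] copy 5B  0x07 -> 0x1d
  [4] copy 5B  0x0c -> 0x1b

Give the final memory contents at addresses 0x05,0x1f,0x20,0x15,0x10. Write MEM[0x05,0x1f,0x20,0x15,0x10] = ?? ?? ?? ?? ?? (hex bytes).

[0] 0x15->0x1d len=5 : ef 4e d8 48 ee
[1] 0x08->0x0e len=6 : 42 3e ab c4 90 ee
[2] 0x03->0x14 len=3 : 6a 35 4a
[3] 0x07->0x1d len=5 : cd 42 3e ab c4
[4] 0x0c->0x1b len=5 : 90 ee 42 3e ab
query mem[0x05]=0x4a, mem[0x1f]=0xab, mem[0x20]=0xab, mem[0x15]=0x35, mem[0x10]=0xab

MEM[0x05,0x1f,0x20,0x15,0x10] = 4a ab ab 35 ab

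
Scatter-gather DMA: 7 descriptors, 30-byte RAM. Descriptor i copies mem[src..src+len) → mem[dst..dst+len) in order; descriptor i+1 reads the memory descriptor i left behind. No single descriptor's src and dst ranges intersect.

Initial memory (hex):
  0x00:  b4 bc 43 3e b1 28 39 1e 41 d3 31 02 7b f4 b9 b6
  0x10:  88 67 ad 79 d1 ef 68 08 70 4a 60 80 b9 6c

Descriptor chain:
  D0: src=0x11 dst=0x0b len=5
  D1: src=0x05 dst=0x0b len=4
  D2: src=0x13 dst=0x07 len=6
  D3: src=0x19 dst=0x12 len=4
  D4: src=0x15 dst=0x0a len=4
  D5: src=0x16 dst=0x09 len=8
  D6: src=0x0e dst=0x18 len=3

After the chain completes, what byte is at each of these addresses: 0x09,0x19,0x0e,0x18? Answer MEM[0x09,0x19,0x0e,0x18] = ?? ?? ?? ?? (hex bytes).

[0] 0x11->0x0b len=5 : 67 ad 79 d1 ef
[1] 0x05->0x0b len=4 : 28 39 1e 41
[2] 0x13->0x07 len=6 : 79 d1 ef 68 08 70
[3] 0x19->0x12 len=4 : 4a 60 80 b9
[4] 0x15->0x0a len=4 : b9 68 08 70
[5] 0x16->0x09 len=8 : 68 08 70 4a 60 80 b9 6c
[6] 0x0e->0x18 len=3 : 80 b9 6c
query mem[0x09]=0x68, mem[0x19]=0xb9, mem[0x0e]=0x80, mem[0x18]=0x80

MEM[0x09,0x19,0x0e,0x18] = 68 b9 80 80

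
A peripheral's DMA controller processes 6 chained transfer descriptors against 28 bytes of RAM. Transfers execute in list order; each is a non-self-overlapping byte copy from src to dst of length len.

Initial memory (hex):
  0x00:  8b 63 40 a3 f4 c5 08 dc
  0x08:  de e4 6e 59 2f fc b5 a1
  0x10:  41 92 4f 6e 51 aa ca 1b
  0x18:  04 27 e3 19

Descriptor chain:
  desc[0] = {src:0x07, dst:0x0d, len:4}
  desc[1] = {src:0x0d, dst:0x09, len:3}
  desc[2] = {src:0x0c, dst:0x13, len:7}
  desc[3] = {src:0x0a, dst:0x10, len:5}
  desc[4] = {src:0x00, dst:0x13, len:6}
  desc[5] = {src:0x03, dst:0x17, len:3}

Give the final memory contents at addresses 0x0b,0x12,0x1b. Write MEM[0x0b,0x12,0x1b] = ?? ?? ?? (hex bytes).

  after D0: wrote 4B at 0x0d = dcdee46e
  after D1: wrote 3B at 0x09 = dcdee4
  after D2: wrote 7B at 0x13 = 2fdcdee46e924f
  after D3: wrote 5B at 0x10 = dee42fdcde
  after D4: wrote 6B at 0x13 = 8b6340a3f4c5
  after D5: wrote 3B at 0x17 = a3f4c5
query mem[0x0b]=0xe4, mem[0x12]=0x2f, mem[0x1b]=0x19

MEM[0x0b,0x12,0x1b] = e4 2f 19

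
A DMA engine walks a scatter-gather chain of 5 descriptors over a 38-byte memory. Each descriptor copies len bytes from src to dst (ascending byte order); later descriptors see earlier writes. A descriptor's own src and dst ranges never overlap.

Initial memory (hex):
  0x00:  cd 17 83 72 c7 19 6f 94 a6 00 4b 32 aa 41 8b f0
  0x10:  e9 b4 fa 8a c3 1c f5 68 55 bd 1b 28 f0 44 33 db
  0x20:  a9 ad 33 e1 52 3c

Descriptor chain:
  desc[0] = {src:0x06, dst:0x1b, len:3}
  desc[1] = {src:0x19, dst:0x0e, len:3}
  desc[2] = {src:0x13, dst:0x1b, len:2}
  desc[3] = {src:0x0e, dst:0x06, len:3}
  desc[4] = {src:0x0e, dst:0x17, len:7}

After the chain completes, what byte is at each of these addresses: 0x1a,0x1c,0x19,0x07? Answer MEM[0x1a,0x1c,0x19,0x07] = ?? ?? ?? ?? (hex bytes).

D0: mem[0x1b..0x1d] <- [6f 94 a6]
D1: mem[0x0e..0x10] <- [bd 1b 6f]
D2: mem[0x1b..0x1c] <- [8a c3]
D3: mem[0x06..0x08] <- [bd 1b 6f]
D4: mem[0x17..0x1d] <- [bd 1b 6f b4 fa 8a c3]
query mem[0x1a]=0xb4, mem[0x1c]=0x8a, mem[0x19]=0x6f, mem[0x07]=0x1b

MEM[0x1a,0x1c,0x19,0x07] = b4 8a 6f 1b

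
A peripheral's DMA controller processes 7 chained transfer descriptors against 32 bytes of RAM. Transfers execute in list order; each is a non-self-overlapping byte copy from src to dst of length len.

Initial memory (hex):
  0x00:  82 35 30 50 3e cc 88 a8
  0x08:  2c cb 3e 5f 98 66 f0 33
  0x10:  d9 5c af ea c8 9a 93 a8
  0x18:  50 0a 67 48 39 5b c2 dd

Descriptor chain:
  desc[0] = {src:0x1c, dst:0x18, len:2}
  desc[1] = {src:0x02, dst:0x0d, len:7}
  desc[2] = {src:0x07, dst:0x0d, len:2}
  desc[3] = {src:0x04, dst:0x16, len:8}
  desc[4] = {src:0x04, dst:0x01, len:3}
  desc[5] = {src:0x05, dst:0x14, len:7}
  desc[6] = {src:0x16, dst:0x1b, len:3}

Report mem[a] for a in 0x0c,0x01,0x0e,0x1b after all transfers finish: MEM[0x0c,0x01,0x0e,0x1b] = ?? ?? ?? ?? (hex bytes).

MEM[0x0c,0x01,0x0e,0x1b] = 98 3e 2c a8

D0: mem[0x18..0x19] <- [39 5b]
D1: mem[0x0d..0x13] <- [30 50 3e cc 88 a8 2c]
D2: mem[0x0d..0x0e] <- [a8 2c]
D3: mem[0x16..0x1d] <- [3e cc 88 a8 2c cb 3e 5f]
D4: mem[0x01..0x03] <- [3e cc 88]
D5: mem[0x14..0x1a] <- [cc 88 a8 2c cb 3e 5f]
D6: mem[0x1b..0x1d] <- [a8 2c cb]
query mem[0x0c]=0x98, mem[0x01]=0x3e, mem[0x0e]=0x2c, mem[0x1b]=0xa8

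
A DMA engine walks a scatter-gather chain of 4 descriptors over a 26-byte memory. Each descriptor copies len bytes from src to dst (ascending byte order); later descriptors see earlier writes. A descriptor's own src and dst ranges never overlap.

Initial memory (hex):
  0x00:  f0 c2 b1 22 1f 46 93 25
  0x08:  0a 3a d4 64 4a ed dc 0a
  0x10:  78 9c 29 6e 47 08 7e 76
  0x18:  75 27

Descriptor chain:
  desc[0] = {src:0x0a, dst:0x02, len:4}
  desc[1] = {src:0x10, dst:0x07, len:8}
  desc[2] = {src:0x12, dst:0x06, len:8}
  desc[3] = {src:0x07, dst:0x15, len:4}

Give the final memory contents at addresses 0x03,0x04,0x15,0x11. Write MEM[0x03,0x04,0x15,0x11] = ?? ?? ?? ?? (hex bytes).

MEM[0x03,0x04,0x15,0x11] = 64 4a 6e 9c

#0 dst[0x02+4] := {0xd4,0x64,0x4a,0xed}
#1 dst[0x07+8] := {0x78,0x9c,0x29,0x6e,0x47,0x08,0x7e,0x76}
#2 dst[0x06+8] := {0x29,0x6e,0x47,0x08,0x7e,0x76,0x75,0x27}
#3 dst[0x15+4] := {0x6e,0x47,0x08,0x7e}
query mem[0x03]=0x64, mem[0x04]=0x4a, mem[0x15]=0x6e, mem[0x11]=0x9c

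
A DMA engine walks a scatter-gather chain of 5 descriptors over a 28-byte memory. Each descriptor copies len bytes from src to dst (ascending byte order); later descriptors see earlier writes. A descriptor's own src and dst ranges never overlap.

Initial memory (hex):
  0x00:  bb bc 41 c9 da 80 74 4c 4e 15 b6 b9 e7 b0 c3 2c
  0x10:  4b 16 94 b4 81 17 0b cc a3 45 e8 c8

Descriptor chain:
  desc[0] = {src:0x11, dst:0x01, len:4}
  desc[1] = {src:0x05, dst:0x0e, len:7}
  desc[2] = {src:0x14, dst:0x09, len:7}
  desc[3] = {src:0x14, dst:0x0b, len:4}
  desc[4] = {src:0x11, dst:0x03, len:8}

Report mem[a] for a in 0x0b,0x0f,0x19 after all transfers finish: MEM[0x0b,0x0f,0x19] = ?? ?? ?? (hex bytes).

MEM[0x0b,0x0f,0x19] = b9 e8 45

#0 dst[0x01+4] := {0x16,0x94,0xb4,0x81}
#1 dst[0x0e+7] := {0x80,0x74,0x4c,0x4e,0x15,0xb6,0xb9}
#2 dst[0x09+7] := {0xb9,0x17,0x0b,0xcc,0xa3,0x45,0xe8}
#3 dst[0x0b+4] := {0xb9,0x17,0x0b,0xcc}
#4 dst[0x03+8] := {0x4e,0x15,0xb6,0xb9,0x17,0x0b,0xcc,0xa3}
query mem[0x0b]=0xb9, mem[0x0f]=0xe8, mem[0x19]=0x45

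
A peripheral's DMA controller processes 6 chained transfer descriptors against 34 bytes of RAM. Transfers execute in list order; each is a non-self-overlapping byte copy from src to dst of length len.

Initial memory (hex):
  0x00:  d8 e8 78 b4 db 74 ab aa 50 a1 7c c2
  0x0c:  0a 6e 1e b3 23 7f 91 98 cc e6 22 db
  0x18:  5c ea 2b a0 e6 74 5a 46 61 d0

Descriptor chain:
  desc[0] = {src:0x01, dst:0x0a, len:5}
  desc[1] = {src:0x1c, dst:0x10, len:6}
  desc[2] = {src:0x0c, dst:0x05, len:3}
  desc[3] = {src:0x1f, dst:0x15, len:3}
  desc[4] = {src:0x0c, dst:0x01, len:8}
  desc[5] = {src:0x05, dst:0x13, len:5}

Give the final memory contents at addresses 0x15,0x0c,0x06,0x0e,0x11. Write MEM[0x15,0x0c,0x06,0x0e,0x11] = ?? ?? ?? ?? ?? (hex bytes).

MEM[0x15,0x0c,0x06,0x0e,0x11] = 5a b4 74 74 74

  after D0: wrote 5B at 0x0a = e878b4db74
  after D1: wrote 6B at 0x10 = e6745a4661d0
  after D2: wrote 3B at 0x05 = b4db74
  after D3: wrote 3B at 0x15 = 4661d0
  after D4: wrote 8B at 0x01 = b4db74b3e6745a46
  after D5: wrote 5B at 0x13 = e6745a46a1
query mem[0x15]=0x5a, mem[0x0c]=0xb4, mem[0x06]=0x74, mem[0x0e]=0x74, mem[0x11]=0x74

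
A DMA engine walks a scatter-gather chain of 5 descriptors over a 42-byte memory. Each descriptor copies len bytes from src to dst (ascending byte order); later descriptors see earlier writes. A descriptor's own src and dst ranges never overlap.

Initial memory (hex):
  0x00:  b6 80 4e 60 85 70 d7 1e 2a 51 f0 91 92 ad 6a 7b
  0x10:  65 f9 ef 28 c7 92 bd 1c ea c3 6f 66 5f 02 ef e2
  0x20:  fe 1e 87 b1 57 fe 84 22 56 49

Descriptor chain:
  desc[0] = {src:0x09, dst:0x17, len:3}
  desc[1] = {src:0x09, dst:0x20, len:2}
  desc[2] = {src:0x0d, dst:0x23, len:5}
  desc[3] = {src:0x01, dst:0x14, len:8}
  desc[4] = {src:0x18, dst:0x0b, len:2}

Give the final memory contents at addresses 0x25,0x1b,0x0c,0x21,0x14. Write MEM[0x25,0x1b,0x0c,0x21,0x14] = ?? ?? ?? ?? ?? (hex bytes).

[0] 0x09->0x17 len=3 : 51 f0 91
[1] 0x09->0x20 len=2 : 51 f0
[2] 0x0d->0x23 len=5 : ad 6a 7b 65 f9
[3] 0x01->0x14 len=8 : 80 4e 60 85 70 d7 1e 2a
[4] 0x18->0x0b len=2 : 70 d7
query mem[0x25]=0x7b, mem[0x1b]=0x2a, mem[0x0c]=0xd7, mem[0x21]=0xf0, mem[0x14]=0x80

MEM[0x25,0x1b,0x0c,0x21,0x14] = 7b 2a d7 f0 80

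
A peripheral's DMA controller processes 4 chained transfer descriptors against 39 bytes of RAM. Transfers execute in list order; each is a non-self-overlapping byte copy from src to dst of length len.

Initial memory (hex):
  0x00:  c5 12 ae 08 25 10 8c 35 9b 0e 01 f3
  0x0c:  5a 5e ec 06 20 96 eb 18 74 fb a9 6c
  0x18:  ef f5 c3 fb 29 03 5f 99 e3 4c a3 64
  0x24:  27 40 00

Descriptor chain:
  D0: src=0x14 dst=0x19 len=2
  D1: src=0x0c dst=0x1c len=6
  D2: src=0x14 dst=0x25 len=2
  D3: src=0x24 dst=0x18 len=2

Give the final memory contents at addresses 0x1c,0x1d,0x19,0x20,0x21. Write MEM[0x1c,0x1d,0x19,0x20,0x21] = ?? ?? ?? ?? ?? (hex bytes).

D0: mem[0x19..0x1a] <- [74 fb]
D1: mem[0x1c..0x21] <- [5a 5e ec 06 20 96]
D2: mem[0x25..0x26] <- [74 fb]
D3: mem[0x18..0x19] <- [27 74]
query mem[0x1c]=0x5a, mem[0x1d]=0x5e, mem[0x19]=0x74, mem[0x20]=0x20, mem[0x21]=0x96

MEM[0x1c,0x1d,0x19,0x20,0x21] = 5a 5e 74 20 96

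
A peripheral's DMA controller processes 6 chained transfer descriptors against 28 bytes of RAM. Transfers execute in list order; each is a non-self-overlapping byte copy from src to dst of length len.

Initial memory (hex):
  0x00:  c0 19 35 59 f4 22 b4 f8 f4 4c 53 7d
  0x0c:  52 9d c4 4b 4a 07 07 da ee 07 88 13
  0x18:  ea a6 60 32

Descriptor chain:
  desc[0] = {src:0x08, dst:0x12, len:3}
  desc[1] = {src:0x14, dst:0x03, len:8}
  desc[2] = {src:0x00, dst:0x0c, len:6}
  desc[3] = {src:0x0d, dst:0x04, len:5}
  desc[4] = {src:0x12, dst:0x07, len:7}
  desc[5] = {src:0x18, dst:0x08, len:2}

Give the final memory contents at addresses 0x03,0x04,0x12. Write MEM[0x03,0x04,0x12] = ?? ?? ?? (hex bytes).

MEM[0x03,0x04,0x12] = 53 19 f4

[0] 0x08->0x12 len=3 : f4 4c 53
[1] 0x14->0x03 len=8 : 53 07 88 13 ea a6 60 32
[2] 0x00->0x0c len=6 : c0 19 35 53 07 88
[3] 0x0d->0x04 len=5 : 19 35 53 07 88
[4] 0x12->0x07 len=7 : f4 4c 53 07 88 13 ea
[5] 0x18->0x08 len=2 : ea a6
query mem[0x03]=0x53, mem[0x04]=0x19, mem[0x12]=0xf4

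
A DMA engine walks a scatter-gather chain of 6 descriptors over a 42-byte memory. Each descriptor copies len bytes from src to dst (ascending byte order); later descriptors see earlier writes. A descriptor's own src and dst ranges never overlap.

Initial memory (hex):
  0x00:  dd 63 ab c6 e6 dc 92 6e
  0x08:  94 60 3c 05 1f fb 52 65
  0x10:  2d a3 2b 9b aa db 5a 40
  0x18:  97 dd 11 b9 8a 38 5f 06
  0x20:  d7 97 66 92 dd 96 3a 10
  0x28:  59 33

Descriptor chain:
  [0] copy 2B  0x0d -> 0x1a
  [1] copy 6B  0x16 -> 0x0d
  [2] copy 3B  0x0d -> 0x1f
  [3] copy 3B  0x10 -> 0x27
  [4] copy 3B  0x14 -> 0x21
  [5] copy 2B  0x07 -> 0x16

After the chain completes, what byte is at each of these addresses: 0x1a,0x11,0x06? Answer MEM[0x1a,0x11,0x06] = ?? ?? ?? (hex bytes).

[0] 0x0d->0x1a len=2 : fb 52
[1] 0x16->0x0d len=6 : 5a 40 97 dd fb 52
[2] 0x0d->0x1f len=3 : 5a 40 97
[3] 0x10->0x27 len=3 : dd fb 52
[4] 0x14->0x21 len=3 : aa db 5a
[5] 0x07->0x16 len=2 : 6e 94
query mem[0x1a]=0xfb, mem[0x11]=0xfb, mem[0x06]=0x92

MEM[0x1a,0x11,0x06] = fb fb 92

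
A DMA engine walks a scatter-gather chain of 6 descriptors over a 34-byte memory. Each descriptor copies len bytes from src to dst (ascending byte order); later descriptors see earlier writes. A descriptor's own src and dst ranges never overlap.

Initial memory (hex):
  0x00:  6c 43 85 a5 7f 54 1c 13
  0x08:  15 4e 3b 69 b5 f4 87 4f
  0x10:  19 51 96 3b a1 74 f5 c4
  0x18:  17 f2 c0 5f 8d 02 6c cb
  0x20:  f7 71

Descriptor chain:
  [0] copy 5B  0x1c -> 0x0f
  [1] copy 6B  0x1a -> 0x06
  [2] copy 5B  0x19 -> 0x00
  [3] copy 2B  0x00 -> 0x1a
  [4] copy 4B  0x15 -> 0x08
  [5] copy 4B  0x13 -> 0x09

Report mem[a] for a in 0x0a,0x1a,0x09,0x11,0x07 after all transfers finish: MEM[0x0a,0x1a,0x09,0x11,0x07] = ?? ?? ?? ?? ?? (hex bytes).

MEM[0x0a,0x1a,0x09,0x11,0x07] = a1 f2 f7 6c 5f

  after D0: wrote 5B at 0x0f = 8d026ccbf7
  after D1: wrote 6B at 0x06 = c05f8d026ccb
  after D2: wrote 5B at 0x00 = f2c05f8d02
  after D3: wrote 2B at 0x1a = f2c0
  after D4: wrote 4B at 0x08 = 74f5c417
  after D5: wrote 4B at 0x09 = f7a174f5
query mem[0x0a]=0xa1, mem[0x1a]=0xf2, mem[0x09]=0xf7, mem[0x11]=0x6c, mem[0x07]=0x5f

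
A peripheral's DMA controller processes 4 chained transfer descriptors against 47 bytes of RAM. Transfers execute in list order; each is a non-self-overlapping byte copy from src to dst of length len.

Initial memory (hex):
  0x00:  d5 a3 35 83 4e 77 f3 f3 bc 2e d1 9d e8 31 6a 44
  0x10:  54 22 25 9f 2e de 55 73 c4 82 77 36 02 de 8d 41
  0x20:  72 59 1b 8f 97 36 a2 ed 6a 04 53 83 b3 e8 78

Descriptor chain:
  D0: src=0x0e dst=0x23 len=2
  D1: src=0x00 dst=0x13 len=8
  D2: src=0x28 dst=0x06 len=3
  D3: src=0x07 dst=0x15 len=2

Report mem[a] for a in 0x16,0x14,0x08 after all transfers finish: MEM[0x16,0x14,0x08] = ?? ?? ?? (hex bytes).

MEM[0x16,0x14,0x08] = 53 a3 53

D0: mem[0x23..0x24] <- [6a 44]
D1: mem[0x13..0x1a] <- [d5 a3 35 83 4e 77 f3 f3]
D2: mem[0x06..0x08] <- [6a 04 53]
D3: mem[0x15..0x16] <- [04 53]
query mem[0x16]=0x53, mem[0x14]=0xa3, mem[0x08]=0x53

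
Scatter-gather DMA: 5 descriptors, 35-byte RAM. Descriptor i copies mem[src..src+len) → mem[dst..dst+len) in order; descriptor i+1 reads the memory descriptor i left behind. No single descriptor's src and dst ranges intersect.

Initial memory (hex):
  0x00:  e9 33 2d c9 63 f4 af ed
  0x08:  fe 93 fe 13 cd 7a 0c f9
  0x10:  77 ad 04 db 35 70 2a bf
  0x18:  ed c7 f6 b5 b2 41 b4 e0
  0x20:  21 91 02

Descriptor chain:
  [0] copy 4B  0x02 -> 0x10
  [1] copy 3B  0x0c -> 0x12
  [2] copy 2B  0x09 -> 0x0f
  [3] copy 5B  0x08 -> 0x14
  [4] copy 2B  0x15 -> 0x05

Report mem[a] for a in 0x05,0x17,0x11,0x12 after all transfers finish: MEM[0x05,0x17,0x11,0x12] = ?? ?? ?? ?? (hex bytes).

MEM[0x05,0x17,0x11,0x12] = 93 13 c9 cd

D0: mem[0x10..0x13] <- [2d c9 63 f4]
D1: mem[0x12..0x14] <- [cd 7a 0c]
D2: mem[0x0f..0x10] <- [93 fe]
D3: mem[0x14..0x18] <- [fe 93 fe 13 cd]
D4: mem[0x05..0x06] <- [93 fe]
query mem[0x05]=0x93, mem[0x17]=0x13, mem[0x11]=0xc9, mem[0x12]=0xcd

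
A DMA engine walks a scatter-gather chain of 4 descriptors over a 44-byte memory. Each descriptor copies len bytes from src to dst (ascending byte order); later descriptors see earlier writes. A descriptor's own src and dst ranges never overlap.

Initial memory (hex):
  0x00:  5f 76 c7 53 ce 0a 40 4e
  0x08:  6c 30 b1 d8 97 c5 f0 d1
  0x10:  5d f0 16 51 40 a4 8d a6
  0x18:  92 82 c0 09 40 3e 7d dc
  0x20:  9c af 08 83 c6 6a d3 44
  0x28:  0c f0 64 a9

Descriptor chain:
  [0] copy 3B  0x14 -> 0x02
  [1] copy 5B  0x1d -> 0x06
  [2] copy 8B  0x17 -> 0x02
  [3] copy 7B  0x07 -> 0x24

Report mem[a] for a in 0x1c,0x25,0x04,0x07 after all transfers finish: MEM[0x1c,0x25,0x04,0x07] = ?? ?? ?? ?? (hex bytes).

MEM[0x1c,0x25,0x04,0x07] = 40 3e 82 40

  after D0: wrote 3B at 0x02 = 40a48d
  after D1: wrote 5B at 0x06 = 3e7ddc9caf
  after D2: wrote 8B at 0x02 = a69282c009403e7d
  after D3: wrote 7B at 0x24 = 403e7dafd897c5
query mem[0x1c]=0x40, mem[0x25]=0x3e, mem[0x04]=0x82, mem[0x07]=0x40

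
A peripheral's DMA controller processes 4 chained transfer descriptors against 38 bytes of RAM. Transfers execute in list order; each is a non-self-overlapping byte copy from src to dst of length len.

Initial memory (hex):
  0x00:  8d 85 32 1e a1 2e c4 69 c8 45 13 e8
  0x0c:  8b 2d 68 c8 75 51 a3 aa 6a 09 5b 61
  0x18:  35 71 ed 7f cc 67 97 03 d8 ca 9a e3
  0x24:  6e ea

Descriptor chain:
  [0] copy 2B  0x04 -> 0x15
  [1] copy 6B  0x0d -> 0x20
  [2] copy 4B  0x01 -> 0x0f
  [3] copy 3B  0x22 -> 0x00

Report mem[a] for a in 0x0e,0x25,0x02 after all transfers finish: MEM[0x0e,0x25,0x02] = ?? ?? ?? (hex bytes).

MEM[0x0e,0x25,0x02] = 68 a3 51

[0] 0x04->0x15 len=2 : a1 2e
[1] 0x0d->0x20 len=6 : 2d 68 c8 75 51 a3
[2] 0x01->0x0f len=4 : 85 32 1e a1
[3] 0x22->0x00 len=3 : c8 75 51
query mem[0x0e]=0x68, mem[0x25]=0xa3, mem[0x02]=0x51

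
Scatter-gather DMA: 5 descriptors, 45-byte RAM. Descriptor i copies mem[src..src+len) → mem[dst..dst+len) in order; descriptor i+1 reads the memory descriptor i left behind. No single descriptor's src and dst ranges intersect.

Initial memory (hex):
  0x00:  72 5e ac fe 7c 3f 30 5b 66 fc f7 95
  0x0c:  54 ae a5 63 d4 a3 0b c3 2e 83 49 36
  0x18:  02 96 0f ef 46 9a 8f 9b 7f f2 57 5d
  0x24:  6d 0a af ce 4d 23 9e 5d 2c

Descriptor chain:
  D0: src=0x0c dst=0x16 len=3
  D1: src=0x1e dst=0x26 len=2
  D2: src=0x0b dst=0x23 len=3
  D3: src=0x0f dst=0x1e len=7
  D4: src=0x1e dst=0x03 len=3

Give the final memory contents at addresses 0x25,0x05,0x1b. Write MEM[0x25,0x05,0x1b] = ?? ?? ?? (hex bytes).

MEM[0x25,0x05,0x1b] = ae a3 ef

[0] 0x0c->0x16 len=3 : 54 ae a5
[1] 0x1e->0x26 len=2 : 8f 9b
[2] 0x0b->0x23 len=3 : 95 54 ae
[3] 0x0f->0x1e len=7 : 63 d4 a3 0b c3 2e 83
[4] 0x1e->0x03 len=3 : 63 d4 a3
query mem[0x25]=0xae, mem[0x05]=0xa3, mem[0x1b]=0xef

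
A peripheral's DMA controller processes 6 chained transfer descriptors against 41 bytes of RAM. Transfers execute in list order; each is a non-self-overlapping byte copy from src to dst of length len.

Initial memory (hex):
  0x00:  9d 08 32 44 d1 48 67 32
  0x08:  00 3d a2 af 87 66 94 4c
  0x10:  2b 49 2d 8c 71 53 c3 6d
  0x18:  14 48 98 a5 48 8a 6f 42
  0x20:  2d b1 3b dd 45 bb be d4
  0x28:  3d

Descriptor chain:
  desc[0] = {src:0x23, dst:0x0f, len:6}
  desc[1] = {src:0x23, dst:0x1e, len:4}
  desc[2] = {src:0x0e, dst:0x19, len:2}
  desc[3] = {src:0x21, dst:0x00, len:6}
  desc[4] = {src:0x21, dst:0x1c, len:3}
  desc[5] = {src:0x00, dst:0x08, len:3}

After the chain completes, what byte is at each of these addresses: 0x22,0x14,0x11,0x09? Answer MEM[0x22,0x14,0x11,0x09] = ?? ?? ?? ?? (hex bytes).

MEM[0x22,0x14,0x11,0x09] = 3b 3d bb 3b

[0] 0x23->0x0f len=6 : dd 45 bb be d4 3d
[1] 0x23->0x1e len=4 : dd 45 bb be
[2] 0x0e->0x19 len=2 : 94 dd
[3] 0x21->0x00 len=6 : be 3b dd 45 bb be
[4] 0x21->0x1c len=3 : be 3b dd
[5] 0x00->0x08 len=3 : be 3b dd
query mem[0x22]=0x3b, mem[0x14]=0x3d, mem[0x11]=0xbb, mem[0x09]=0x3b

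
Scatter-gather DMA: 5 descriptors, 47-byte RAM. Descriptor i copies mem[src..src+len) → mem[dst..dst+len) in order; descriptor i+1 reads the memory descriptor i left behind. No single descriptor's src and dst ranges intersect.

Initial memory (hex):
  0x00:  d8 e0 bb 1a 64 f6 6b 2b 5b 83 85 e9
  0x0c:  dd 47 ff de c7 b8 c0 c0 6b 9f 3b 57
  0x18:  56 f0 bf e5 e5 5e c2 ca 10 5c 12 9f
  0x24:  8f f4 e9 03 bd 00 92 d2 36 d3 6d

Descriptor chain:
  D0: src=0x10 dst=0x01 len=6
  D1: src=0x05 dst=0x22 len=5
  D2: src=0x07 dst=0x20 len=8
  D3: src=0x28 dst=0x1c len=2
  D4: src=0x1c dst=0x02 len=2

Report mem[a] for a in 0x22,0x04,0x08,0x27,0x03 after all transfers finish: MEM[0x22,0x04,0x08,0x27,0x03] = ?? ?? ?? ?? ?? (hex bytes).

D0: mem[0x01..0x06] <- [c7 b8 c0 c0 6b 9f]
D1: mem[0x22..0x26] <- [6b 9f 2b 5b 83]
D2: mem[0x20..0x27] <- [2b 5b 83 85 e9 dd 47 ff]
D3: mem[0x1c..0x1d] <- [bd 00]
D4: mem[0x02..0x03] <- [bd 00]
query mem[0x22]=0x83, mem[0x04]=0xc0, mem[0x08]=0x5b, mem[0x27]=0xff, mem[0x03]=0x00

MEM[0x22,0x04,0x08,0x27,0x03] = 83 c0 5b ff 00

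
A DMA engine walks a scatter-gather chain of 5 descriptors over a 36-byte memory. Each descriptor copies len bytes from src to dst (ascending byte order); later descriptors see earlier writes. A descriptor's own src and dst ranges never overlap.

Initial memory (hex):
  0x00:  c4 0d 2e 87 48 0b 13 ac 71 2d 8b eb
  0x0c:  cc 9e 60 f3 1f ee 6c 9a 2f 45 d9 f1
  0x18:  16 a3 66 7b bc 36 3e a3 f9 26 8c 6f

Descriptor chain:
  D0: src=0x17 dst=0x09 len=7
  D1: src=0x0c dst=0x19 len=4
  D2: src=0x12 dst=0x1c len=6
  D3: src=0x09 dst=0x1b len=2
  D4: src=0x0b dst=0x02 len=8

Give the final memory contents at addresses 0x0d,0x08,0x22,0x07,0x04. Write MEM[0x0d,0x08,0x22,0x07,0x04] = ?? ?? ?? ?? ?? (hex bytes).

  after D0: wrote 7B at 0x09 = f116a3667bbc36
  after D1: wrote 4B at 0x19 = 667bbc36
  after D2: wrote 6B at 0x1c = 6c9a2f45d9f1
  after D3: wrote 2B at 0x1b = f116
  after D4: wrote 8B at 0x02 = a3667bbc361fee6c
query mem[0x0d]=0x7b, mem[0x08]=0xee, mem[0x22]=0x8c, mem[0x07]=0x1f, mem[0x04]=0x7b

MEM[0x0d,0x08,0x22,0x07,0x04] = 7b ee 8c 1f 7b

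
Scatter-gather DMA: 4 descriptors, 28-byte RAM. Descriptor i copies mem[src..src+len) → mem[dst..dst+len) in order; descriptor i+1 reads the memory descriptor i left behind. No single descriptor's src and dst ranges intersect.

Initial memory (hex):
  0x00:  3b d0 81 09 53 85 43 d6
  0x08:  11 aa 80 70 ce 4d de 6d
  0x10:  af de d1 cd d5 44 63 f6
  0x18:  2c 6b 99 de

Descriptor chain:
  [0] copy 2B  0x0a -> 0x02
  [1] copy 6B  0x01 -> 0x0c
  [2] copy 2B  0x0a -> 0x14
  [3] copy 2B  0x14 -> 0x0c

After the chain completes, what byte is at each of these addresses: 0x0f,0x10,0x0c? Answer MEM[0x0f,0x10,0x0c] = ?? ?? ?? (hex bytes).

MEM[0x0f,0x10,0x0c] = 53 85 80

  after D0: wrote 2B at 0x02 = 8070
  after D1: wrote 6B at 0x0c = d08070538543
  after D2: wrote 2B at 0x14 = 8070
  after D3: wrote 2B at 0x0c = 8070
query mem[0x0f]=0x53, mem[0x10]=0x85, mem[0x0c]=0x80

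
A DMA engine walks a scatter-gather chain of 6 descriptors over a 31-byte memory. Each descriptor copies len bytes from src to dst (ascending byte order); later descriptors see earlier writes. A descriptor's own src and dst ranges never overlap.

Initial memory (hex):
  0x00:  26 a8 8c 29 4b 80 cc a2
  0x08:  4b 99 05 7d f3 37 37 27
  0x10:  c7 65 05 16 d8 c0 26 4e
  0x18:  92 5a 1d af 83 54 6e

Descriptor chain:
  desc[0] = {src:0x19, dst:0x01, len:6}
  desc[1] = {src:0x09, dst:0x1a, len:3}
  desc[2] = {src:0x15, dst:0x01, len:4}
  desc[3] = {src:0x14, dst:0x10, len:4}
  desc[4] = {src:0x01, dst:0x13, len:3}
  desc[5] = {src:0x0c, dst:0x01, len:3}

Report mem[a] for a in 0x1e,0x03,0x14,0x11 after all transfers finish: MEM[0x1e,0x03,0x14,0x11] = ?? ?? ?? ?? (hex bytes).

  after D0: wrote 6B at 0x01 = 5a1daf83546e
  after D1: wrote 3B at 0x1a = 99057d
  after D2: wrote 4B at 0x01 = c0264e92
  after D3: wrote 4B at 0x10 = d8c0264e
  after D4: wrote 3B at 0x13 = c0264e
  after D5: wrote 3B at 0x01 = f33737
query mem[0x1e]=0x6e, mem[0x03]=0x37, mem[0x14]=0x26, mem[0x11]=0xc0

MEM[0x1e,0x03,0x14,0x11] = 6e 37 26 c0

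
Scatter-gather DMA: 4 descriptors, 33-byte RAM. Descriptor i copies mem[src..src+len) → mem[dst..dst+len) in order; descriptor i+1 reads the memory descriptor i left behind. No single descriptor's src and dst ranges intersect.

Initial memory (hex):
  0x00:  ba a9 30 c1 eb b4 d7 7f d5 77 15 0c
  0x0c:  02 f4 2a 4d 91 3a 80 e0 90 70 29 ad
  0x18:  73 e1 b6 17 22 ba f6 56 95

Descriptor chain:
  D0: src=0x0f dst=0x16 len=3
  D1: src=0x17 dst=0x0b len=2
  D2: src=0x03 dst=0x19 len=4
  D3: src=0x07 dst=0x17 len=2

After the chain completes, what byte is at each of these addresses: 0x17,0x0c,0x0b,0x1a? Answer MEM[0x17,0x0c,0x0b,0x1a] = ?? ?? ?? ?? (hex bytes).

MEM[0x17,0x0c,0x0b,0x1a] = 7f 3a 91 eb

D0: mem[0x16..0x18] <- [4d 91 3a]
D1: mem[0x0b..0x0c] <- [91 3a]
D2: mem[0x19..0x1c] <- [c1 eb b4 d7]
D3: mem[0x17..0x18] <- [7f d5]
query mem[0x17]=0x7f, mem[0x0c]=0x3a, mem[0x0b]=0x91, mem[0x1a]=0xeb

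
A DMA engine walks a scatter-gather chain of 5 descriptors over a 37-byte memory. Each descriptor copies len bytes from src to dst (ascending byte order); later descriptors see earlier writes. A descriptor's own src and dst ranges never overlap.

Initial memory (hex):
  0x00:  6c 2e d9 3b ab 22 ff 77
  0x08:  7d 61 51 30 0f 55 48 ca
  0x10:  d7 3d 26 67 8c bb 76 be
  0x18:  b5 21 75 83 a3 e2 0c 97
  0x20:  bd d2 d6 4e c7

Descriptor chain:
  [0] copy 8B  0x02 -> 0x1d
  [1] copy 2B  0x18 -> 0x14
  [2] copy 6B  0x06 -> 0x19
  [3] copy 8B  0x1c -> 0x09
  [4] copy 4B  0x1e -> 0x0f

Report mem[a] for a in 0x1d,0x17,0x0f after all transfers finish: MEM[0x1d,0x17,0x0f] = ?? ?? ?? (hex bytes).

MEM[0x1d,0x17,0x0f] = 51 be 30

#0 dst[0x1d+8] := {0xd9,0x3b,0xab,0x22,0xff,0x77,0x7d,0x61}
#1 dst[0x14+2] := {0xb5,0x21}
#2 dst[0x19+6] := {0xff,0x77,0x7d,0x61,0x51,0x30}
#3 dst[0x09+8] := {0x61,0x51,0x30,0xab,0x22,0xff,0x77,0x7d}
#4 dst[0x0f+4] := {0x30,0xab,0x22,0xff}
query mem[0x1d]=0x51, mem[0x17]=0xbe, mem[0x0f]=0x30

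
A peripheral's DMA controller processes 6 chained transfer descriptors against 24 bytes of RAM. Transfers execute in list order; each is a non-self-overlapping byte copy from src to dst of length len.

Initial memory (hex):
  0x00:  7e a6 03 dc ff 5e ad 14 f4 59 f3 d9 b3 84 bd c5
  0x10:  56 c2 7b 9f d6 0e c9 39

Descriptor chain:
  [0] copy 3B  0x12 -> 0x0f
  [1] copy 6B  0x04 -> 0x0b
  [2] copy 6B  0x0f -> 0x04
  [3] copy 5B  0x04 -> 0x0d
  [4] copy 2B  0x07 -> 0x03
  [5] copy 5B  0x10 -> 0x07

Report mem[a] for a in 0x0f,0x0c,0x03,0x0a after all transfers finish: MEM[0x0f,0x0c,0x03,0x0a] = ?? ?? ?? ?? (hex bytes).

D0: mem[0x0f..0x11] <- [7b 9f d6]
D1: mem[0x0b..0x10] <- [ff 5e ad 14 f4 59]
D2: mem[0x04..0x09] <- [f4 59 d6 7b 9f d6]
D3: mem[0x0d..0x11] <- [f4 59 d6 7b 9f]
D4: mem[0x03..0x04] <- [7b 9f]
D5: mem[0x07..0x0b] <- [7b 9f 7b 9f d6]
query mem[0x0f]=0xd6, mem[0x0c]=0x5e, mem[0x03]=0x7b, mem[0x0a]=0x9f

MEM[0x0f,0x0c,0x03,0x0a] = d6 5e 7b 9f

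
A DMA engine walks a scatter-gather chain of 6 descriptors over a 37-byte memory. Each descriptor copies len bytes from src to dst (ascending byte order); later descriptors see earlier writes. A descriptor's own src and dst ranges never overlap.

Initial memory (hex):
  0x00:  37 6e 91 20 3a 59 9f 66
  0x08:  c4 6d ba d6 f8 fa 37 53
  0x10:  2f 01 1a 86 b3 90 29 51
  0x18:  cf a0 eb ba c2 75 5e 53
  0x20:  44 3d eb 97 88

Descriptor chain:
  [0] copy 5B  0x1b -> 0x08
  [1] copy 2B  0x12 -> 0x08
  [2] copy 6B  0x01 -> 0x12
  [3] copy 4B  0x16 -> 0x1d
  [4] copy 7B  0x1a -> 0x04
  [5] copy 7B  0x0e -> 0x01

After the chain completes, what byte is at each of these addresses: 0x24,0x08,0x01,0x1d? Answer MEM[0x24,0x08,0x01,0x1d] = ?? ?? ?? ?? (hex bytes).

[0] 0x1b->0x08 len=5 : ba c2 75 5e 53
[1] 0x12->0x08 len=2 : 1a 86
[2] 0x01->0x12 len=6 : 6e 91 20 3a 59 9f
[3] 0x16->0x1d len=4 : 59 9f cf a0
[4] 0x1a->0x04 len=7 : eb ba c2 59 9f cf a0
[5] 0x0e->0x01 len=7 : 37 53 2f 01 6e 91 20
query mem[0x24]=0x88, mem[0x08]=0x9f, mem[0x01]=0x37, mem[0x1d]=0x59

MEM[0x24,0x08,0x01,0x1d] = 88 9f 37 59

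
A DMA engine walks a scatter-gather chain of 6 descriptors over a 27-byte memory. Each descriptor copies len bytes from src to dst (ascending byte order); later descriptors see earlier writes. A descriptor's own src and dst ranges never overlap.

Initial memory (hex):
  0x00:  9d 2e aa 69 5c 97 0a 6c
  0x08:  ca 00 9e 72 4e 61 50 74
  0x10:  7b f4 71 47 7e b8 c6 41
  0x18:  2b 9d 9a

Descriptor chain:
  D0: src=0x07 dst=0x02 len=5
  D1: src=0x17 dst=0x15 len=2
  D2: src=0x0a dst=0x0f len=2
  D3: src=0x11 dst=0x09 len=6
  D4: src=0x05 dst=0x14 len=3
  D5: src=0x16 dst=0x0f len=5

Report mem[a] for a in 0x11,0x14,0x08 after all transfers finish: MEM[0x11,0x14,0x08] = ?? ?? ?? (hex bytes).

[0] 0x07->0x02 len=5 : 6c ca 00 9e 72
[1] 0x17->0x15 len=2 : 41 2b
[2] 0x0a->0x0f len=2 : 9e 72
[3] 0x11->0x09 len=6 : f4 71 47 7e 41 2b
[4] 0x05->0x14 len=3 : 9e 72 6c
[5] 0x16->0x0f len=5 : 6c 41 2b 9d 9a
query mem[0x11]=0x2b, mem[0x14]=0x9e, mem[0x08]=0xca

MEM[0x11,0x14,0x08] = 2b 9e ca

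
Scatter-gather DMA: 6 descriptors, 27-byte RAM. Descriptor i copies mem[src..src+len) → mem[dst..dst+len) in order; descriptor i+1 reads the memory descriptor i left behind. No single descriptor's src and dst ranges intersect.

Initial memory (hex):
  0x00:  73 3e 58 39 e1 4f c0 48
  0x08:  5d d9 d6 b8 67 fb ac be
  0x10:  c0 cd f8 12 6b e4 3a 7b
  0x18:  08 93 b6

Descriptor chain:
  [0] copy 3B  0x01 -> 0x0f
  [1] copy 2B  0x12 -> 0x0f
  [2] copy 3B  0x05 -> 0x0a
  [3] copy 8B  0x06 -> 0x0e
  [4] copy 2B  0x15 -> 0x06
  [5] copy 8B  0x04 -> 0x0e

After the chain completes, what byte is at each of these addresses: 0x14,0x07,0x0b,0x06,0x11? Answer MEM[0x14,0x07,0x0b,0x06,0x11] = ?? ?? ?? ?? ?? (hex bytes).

MEM[0x14,0x07,0x0b,0x06,0x11] = 4f 3a c0 fb 3a

#0 dst[0x0f+3] := {0x3e,0x58,0x39}
#1 dst[0x0f+2] := {0xf8,0x12}
#2 dst[0x0a+3] := {0x4f,0xc0,0x48}
#3 dst[0x0e+8] := {0xc0,0x48,0x5d,0xd9,0x4f,0xc0,0x48,0xfb}
#4 dst[0x06+2] := {0xfb,0x3a}
#5 dst[0x0e+8] := {0xe1,0x4f,0xfb,0x3a,0x5d,0xd9,0x4f,0xc0}
query mem[0x14]=0x4f, mem[0x07]=0x3a, mem[0x0b]=0xc0, mem[0x06]=0xfb, mem[0x11]=0x3a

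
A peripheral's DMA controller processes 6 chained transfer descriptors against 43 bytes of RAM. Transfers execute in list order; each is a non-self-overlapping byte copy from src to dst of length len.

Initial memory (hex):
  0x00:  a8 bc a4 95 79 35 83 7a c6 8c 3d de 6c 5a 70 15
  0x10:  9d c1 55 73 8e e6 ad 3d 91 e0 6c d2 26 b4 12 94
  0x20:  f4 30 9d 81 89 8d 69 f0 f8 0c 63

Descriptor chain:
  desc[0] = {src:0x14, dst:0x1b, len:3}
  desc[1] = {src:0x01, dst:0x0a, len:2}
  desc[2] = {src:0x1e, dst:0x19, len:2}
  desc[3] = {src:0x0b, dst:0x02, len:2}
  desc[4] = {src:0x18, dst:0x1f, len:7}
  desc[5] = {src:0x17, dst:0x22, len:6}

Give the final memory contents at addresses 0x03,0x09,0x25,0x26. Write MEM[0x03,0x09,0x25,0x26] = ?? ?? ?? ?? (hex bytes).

#0 dst[0x1b+3] := {0x8e,0xe6,0xad}
#1 dst[0x0a+2] := {0xbc,0xa4}
#2 dst[0x19+2] := {0x12,0x94}
#3 dst[0x02+2] := {0xa4,0x6c}
#4 dst[0x1f+7] := {0x91,0x12,0x94,0x8e,0xe6,0xad,0x12}
#5 dst[0x22+6] := {0x3d,0x91,0x12,0x94,0x8e,0xe6}
query mem[0x03]=0x6c, mem[0x09]=0x8c, mem[0x25]=0x94, mem[0x26]=0x8e

MEM[0x03,0x09,0x25,0x26] = 6c 8c 94 8e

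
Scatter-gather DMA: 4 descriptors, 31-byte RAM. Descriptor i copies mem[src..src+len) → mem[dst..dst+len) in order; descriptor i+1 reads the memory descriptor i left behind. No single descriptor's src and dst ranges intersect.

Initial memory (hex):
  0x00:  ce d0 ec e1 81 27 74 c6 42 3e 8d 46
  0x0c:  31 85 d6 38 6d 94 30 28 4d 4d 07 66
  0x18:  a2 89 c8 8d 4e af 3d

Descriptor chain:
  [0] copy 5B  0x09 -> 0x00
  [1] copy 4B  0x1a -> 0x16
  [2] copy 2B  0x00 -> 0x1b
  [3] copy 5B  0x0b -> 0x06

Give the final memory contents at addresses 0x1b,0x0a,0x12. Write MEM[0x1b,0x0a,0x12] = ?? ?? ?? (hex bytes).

[0] 0x09->0x00 len=5 : 3e 8d 46 31 85
[1] 0x1a->0x16 len=4 : c8 8d 4e af
[2] 0x00->0x1b len=2 : 3e 8d
[3] 0x0b->0x06 len=5 : 46 31 85 d6 38
query mem[0x1b]=0x3e, mem[0x0a]=0x38, mem[0x12]=0x30

MEM[0x1b,0x0a,0x12] = 3e 38 30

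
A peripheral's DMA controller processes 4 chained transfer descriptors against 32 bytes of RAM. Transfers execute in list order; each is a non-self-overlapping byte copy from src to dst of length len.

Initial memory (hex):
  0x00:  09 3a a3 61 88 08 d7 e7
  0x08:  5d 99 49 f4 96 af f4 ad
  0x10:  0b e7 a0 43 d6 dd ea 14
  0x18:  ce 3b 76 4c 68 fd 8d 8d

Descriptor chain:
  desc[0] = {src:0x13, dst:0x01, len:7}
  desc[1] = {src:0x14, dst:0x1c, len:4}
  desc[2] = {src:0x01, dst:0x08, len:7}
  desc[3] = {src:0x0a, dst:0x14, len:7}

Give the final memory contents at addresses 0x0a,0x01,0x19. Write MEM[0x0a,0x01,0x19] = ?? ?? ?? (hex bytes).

#0 dst[0x01+7] := {0x43,0xd6,0xdd,0xea,0x14,0xce,0x3b}
#1 dst[0x1c+4] := {0xd6,0xdd,0xea,0x14}
#2 dst[0x08+7] := {0x43,0xd6,0xdd,0xea,0x14,0xce,0x3b}
#3 dst[0x14+7] := {0xdd,0xea,0x14,0xce,0x3b,0xad,0x0b}
query mem[0x0a]=0xdd, mem[0x01]=0x43, mem[0x19]=0xad

MEM[0x0a,0x01,0x19] = dd 43 ad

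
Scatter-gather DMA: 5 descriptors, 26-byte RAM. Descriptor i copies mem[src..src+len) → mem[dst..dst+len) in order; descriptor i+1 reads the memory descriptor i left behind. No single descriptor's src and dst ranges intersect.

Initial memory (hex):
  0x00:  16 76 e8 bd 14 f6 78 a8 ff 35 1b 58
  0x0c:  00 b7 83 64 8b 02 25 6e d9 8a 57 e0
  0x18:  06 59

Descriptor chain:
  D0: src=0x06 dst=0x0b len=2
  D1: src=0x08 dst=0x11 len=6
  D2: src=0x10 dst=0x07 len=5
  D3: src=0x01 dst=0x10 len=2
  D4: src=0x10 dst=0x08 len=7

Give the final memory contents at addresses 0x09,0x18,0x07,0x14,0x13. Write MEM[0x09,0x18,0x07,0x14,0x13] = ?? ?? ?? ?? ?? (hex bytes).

MEM[0x09,0x18,0x07,0x14,0x13] = e8 06 8b 78 1b

[0] 0x06->0x0b len=2 : 78 a8
[1] 0x08->0x11 len=6 : ff 35 1b 78 a8 b7
[2] 0x10->0x07 len=5 : 8b ff 35 1b 78
[3] 0x01->0x10 len=2 : 76 e8
[4] 0x10->0x08 len=7 : 76 e8 35 1b 78 a8 b7
query mem[0x09]=0xe8, mem[0x18]=0x06, mem[0x07]=0x8b, mem[0x14]=0x78, mem[0x13]=0x1b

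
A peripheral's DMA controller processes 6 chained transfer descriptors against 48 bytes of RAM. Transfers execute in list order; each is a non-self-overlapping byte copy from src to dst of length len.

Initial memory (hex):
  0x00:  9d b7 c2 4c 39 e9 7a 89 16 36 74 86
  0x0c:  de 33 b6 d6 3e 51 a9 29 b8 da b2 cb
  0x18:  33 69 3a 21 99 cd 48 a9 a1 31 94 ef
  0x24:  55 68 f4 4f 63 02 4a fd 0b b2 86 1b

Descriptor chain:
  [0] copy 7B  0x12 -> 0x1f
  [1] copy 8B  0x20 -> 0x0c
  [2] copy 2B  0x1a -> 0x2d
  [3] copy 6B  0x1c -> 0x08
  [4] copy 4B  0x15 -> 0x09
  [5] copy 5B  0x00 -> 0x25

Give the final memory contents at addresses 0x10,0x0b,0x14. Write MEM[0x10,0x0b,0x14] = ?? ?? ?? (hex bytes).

D0: mem[0x1f..0x25] <- [a9 29 b8 da b2 cb 33]
D1: mem[0x0c..0x13] <- [29 b8 da b2 cb 33 f4 4f]
D2: mem[0x2d..0x2e] <- [3a 21]
D3: mem[0x08..0x0d] <- [99 cd 48 a9 29 b8]
D4: mem[0x09..0x0c] <- [da b2 cb 33]
D5: mem[0x25..0x29] <- [9d b7 c2 4c 39]
query mem[0x10]=0xcb, mem[0x0b]=0xcb, mem[0x14]=0xb8

MEM[0x10,0x0b,0x14] = cb cb b8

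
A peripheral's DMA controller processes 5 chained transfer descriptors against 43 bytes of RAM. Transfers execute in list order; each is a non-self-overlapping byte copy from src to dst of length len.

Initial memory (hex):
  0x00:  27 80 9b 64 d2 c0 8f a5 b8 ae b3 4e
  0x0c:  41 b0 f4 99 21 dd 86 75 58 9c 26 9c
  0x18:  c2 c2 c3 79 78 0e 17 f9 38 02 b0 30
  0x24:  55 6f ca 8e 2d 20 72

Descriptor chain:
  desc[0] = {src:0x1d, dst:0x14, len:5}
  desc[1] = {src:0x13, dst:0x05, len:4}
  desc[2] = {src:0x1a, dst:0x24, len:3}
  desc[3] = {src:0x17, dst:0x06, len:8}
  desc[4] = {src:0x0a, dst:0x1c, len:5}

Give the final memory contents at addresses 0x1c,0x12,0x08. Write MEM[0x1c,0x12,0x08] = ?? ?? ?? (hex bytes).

[0] 0x1d->0x14 len=5 : 0e 17 f9 38 02
[1] 0x13->0x05 len=4 : 75 0e 17 f9
[2] 0x1a->0x24 len=3 : c3 79 78
[3] 0x17->0x06 len=8 : 38 02 c2 c3 79 78 0e 17
[4] 0x0a->0x1c len=5 : 79 78 0e 17 f4
query mem[0x1c]=0x79, mem[0x12]=0x86, mem[0x08]=0xc2

MEM[0x1c,0x12,0x08] = 79 86 c2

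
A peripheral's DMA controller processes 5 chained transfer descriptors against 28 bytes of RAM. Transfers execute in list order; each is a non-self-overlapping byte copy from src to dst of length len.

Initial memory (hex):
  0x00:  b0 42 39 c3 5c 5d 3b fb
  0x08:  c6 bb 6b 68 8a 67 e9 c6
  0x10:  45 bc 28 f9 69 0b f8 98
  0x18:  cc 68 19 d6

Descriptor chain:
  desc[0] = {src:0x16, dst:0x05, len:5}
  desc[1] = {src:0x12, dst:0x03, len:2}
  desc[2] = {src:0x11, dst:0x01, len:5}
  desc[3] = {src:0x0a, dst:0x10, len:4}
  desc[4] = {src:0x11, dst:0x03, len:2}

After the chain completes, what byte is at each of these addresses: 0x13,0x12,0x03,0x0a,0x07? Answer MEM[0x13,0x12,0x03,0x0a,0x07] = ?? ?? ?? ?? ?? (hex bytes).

D0: mem[0x05..0x09] <- [f8 98 cc 68 19]
D1: mem[0x03..0x04] <- [28 f9]
D2: mem[0x01..0x05] <- [bc 28 f9 69 0b]
D3: mem[0x10..0x13] <- [6b 68 8a 67]
D4: mem[0x03..0x04] <- [68 8a]
query mem[0x13]=0x67, mem[0x12]=0x8a, mem[0x03]=0x68, mem[0x0a]=0x6b, mem[0x07]=0xcc

MEM[0x13,0x12,0x03,0x0a,0x07] = 67 8a 68 6b cc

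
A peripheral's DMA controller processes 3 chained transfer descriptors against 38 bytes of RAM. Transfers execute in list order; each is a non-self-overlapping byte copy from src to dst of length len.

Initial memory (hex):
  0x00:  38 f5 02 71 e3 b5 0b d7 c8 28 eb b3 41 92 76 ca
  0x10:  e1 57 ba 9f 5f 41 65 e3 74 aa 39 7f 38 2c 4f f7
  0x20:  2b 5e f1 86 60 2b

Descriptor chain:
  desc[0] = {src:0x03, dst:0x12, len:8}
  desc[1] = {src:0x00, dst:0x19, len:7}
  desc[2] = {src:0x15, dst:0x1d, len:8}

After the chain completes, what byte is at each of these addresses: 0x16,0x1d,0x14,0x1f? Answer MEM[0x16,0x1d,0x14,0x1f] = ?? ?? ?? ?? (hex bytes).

MEM[0x16,0x1d,0x14,0x1f] = d7 0b b5 c8

[0] 0x03->0x12 len=8 : 71 e3 b5 0b d7 c8 28 eb
[1] 0x00->0x19 len=7 : 38 f5 02 71 e3 b5 0b
[2] 0x15->0x1d len=8 : 0b d7 c8 28 38 f5 02 71
query mem[0x16]=0xd7, mem[0x1d]=0x0b, mem[0x14]=0xb5, mem[0x1f]=0xc8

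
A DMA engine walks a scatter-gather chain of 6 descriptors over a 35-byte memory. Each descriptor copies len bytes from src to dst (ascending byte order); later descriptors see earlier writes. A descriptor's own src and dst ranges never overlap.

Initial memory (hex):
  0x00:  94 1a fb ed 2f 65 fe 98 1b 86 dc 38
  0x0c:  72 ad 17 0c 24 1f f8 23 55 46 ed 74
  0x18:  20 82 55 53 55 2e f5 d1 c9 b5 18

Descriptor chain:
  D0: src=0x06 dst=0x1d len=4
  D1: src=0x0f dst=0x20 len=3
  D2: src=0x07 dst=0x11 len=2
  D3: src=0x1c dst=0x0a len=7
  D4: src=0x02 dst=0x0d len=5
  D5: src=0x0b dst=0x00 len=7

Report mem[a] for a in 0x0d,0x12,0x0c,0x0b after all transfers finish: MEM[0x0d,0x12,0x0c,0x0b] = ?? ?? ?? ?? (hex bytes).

#0 dst[0x1d+4] := {0xfe,0x98,0x1b,0x86}
#1 dst[0x20+3] := {0x0c,0x24,0x1f}
#2 dst[0x11+2] := {0x98,0x1b}
#3 dst[0x0a+7] := {0x55,0xfe,0x98,0x1b,0x0c,0x24,0x1f}
#4 dst[0x0d+5] := {0xfb,0xed,0x2f,0x65,0xfe}
#5 dst[0x00+7] := {0xfe,0x98,0xfb,0xed,0x2f,0x65,0xfe}
query mem[0x0d]=0xfb, mem[0x12]=0x1b, mem[0x0c]=0x98, mem[0x0b]=0xfe

MEM[0x0d,0x12,0x0c,0x0b] = fb 1b 98 fe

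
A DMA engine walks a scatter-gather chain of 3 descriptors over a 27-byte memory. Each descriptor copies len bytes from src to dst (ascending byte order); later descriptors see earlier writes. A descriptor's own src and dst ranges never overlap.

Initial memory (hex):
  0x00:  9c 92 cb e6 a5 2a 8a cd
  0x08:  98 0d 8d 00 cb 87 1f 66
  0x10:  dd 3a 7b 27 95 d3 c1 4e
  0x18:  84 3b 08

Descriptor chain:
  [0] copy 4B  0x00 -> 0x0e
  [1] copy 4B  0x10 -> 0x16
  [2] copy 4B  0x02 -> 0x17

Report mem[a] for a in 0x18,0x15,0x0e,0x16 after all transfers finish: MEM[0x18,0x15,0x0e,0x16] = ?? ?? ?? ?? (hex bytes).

#0 dst[0x0e+4] := {0x9c,0x92,0xcb,0xe6}
#1 dst[0x16+4] := {0xcb,0xe6,0x7b,0x27}
#2 dst[0x17+4] := {0xcb,0xe6,0xa5,0x2a}
query mem[0x18]=0xe6, mem[0x15]=0xd3, mem[0x0e]=0x9c, mem[0x16]=0xcb

MEM[0x18,0x15,0x0e,0x16] = e6 d3 9c cb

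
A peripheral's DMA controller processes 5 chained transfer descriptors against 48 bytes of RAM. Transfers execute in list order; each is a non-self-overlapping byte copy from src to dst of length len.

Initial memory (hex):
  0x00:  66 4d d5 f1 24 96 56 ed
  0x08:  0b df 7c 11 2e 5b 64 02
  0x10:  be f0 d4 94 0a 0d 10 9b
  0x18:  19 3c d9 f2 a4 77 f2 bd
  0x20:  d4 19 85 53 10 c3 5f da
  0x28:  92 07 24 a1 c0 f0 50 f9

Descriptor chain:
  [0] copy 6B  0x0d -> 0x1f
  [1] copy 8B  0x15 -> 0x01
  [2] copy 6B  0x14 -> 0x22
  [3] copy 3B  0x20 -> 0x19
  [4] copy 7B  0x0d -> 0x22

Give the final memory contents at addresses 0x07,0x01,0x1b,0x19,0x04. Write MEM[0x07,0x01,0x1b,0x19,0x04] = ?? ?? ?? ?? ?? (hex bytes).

#0 dst[0x1f+6] := {0x5b,0x64,0x02,0xbe,0xf0,0xd4}
#1 dst[0x01+8] := {0x0d,0x10,0x9b,0x19,0x3c,0xd9,0xf2,0xa4}
#2 dst[0x22+6] := {0x0a,0x0d,0x10,0x9b,0x19,0x3c}
#3 dst[0x19+3] := {0x64,0x02,0x0a}
#4 dst[0x22+7] := {0x5b,0x64,0x02,0xbe,0xf0,0xd4,0x94}
query mem[0x07]=0xf2, mem[0x01]=0x0d, mem[0x1b]=0x0a, mem[0x19]=0x64, mem[0x04]=0x19

MEM[0x07,0x01,0x1b,0x19,0x04] = f2 0d 0a 64 19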